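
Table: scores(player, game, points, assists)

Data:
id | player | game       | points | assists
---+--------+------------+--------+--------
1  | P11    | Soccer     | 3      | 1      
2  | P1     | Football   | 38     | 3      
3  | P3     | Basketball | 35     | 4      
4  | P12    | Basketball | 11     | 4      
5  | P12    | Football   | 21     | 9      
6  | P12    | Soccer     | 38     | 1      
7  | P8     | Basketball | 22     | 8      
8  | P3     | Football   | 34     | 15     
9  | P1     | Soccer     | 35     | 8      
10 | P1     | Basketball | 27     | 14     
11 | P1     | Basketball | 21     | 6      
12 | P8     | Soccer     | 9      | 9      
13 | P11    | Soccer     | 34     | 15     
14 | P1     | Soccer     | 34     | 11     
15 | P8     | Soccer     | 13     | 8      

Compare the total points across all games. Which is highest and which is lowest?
SELECT game, SUM(points)
FROM scores
GROUP BY game
ORDER BY SUM(points)

All groups:
  Football: 93
  Basketball: 116
  Soccer: 166

Highest: Soccer (166)
Lowest: Football (93)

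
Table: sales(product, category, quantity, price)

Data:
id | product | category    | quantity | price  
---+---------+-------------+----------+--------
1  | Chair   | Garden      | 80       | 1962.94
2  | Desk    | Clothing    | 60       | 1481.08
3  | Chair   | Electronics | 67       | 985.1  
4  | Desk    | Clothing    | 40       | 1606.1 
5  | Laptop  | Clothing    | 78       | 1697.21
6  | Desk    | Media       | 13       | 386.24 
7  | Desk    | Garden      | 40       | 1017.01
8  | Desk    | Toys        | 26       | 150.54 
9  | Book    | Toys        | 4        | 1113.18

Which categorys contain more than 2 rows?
SELECT category, COUNT(*) as cnt
FROM sales
GROUP BY category
HAVING COUNT(*) > 2

Result:
  Clothing: 3

Note: HAVING filters groups after aggregation, WHERE filters rows before.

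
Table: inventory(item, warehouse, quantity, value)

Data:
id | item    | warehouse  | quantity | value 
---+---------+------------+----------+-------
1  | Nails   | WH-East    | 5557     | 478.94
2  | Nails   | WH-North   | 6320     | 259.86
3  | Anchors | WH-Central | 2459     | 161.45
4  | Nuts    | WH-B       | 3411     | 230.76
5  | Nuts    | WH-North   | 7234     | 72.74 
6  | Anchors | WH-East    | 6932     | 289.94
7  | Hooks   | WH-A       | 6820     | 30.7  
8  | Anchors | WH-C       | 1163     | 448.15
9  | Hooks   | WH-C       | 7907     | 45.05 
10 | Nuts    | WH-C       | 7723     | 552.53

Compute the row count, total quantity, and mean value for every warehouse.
SELECT warehouse,
       COUNT(*) as cnt,
       SUM(quantity) as total_quantity,
       AVG(value) as avg_value
FROM inventory
GROUP BY warehouse

Result:
  WH-A: 1 records, 6820 total quantity, 30.70 avg value
  WH-B: 1 records, 3411 total quantity, 230.76 avg value
  WH-C: 3 records, 16793 total quantity, 348.58 avg value
  WH-Central: 1 records, 2459 total quantity, 161.45 avg value
  WH-East: 2 records, 12489 total quantity, 384.44 avg value
  WH-North: 2 records, 13554 total quantity, 166.30 avg value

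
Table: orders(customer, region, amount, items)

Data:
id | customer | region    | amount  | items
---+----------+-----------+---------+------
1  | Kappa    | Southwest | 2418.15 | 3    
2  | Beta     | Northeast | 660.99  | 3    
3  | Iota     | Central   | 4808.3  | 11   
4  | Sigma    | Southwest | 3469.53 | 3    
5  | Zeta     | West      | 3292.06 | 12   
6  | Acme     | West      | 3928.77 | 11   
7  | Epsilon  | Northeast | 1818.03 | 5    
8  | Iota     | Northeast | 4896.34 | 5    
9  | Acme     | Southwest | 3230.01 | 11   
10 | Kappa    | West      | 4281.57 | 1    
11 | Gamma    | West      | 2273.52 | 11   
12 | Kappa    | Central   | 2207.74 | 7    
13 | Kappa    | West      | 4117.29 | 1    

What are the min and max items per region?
SELECT region, MIN(items), MAX(items)
FROM orders
GROUP BY region

Result:
  Central: min=7, max=11
  Northeast: min=3, max=5
  Southwest: min=3, max=11
  West: min=1, max=12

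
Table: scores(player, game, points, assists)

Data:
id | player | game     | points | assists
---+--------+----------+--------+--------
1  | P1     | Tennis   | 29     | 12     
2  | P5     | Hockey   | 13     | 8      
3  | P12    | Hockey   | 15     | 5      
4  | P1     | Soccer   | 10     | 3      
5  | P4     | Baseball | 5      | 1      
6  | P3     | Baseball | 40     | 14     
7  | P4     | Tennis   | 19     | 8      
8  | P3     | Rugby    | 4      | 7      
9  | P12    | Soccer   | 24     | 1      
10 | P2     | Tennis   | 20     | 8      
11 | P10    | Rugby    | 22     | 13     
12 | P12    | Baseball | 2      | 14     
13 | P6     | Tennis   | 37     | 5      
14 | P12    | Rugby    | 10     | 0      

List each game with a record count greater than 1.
SELECT game, COUNT(*) as cnt
FROM scores
GROUP BY game
HAVING COUNT(*) > 1

Result:
  Baseball: 3
  Hockey: 2
  Rugby: 3
  Soccer: 2
  Tennis: 4

Note: HAVING filters groups after aggregation, WHERE filters rows before.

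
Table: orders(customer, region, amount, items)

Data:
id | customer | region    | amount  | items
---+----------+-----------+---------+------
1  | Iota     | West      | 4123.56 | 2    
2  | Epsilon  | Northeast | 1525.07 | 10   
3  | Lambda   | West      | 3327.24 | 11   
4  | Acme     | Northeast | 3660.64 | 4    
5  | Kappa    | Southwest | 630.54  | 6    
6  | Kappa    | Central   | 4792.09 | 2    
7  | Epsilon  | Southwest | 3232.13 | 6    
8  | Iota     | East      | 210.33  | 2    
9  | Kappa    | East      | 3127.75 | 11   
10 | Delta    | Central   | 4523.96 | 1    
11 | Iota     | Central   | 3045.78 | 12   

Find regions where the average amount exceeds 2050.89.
SELECT region, AVG(amount)
FROM orders
GROUP BY region
HAVING AVG(amount) > 2050.89

Result:
  Central: avg=4120.61
  Northeast: avg=2592.86
  West: avg=3725.40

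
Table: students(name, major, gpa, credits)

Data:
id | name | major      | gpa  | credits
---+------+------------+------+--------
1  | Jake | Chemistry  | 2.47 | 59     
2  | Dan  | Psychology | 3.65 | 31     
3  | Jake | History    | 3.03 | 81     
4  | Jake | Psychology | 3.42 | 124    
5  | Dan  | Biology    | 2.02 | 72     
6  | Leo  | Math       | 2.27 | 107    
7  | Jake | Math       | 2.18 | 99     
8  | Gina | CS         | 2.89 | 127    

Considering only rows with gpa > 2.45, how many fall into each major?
SELECT major, COUNT(*)
FROM students
WHERE gpa > 2.45
GROUP BY major

Note: WHERE filters rows before grouping.

Result:
  CS: 1
  Chemistry: 1
  History: 1
  Psychology: 2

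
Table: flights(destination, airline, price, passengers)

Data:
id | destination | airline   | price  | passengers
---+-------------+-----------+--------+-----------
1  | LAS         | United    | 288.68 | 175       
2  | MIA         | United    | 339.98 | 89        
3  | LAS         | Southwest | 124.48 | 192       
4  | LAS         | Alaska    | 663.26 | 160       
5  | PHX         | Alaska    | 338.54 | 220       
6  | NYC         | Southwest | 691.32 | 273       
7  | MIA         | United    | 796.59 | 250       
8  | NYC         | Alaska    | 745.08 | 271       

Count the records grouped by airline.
SELECT airline, COUNT(*) as count
FROM flights
GROUP BY airline

Result:
  Alaska: 3
  Southwest: 2
  United: 3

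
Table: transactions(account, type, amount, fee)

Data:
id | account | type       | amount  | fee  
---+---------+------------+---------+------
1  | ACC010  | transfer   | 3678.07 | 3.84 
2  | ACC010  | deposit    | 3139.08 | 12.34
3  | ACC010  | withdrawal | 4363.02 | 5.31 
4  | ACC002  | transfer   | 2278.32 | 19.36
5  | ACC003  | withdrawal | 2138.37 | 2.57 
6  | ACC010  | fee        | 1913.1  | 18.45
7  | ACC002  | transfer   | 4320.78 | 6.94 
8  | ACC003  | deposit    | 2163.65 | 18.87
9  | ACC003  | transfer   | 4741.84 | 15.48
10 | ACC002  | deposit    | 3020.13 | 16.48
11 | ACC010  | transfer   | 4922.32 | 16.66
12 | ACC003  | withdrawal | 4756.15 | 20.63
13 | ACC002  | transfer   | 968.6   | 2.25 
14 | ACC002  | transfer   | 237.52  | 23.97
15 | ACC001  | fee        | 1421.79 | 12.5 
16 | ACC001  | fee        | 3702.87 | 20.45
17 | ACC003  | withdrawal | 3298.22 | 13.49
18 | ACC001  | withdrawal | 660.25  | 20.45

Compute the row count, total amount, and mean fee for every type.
SELECT type,
       COUNT(*) as cnt,
       SUM(amount) as total_amount,
       AVG(fee) as avg_fee
FROM transactions
GROUP BY type

Result:
  deposit: 3 records, 8322.86 total amount, 15.90 avg fee
  fee: 3 records, 7037.76 total amount, 17.13 avg fee
  transfer: 7 records, 21147.45 total amount, 12.64 avg fee
  withdrawal: 5 records, 15216.01 total amount, 12.49 avg fee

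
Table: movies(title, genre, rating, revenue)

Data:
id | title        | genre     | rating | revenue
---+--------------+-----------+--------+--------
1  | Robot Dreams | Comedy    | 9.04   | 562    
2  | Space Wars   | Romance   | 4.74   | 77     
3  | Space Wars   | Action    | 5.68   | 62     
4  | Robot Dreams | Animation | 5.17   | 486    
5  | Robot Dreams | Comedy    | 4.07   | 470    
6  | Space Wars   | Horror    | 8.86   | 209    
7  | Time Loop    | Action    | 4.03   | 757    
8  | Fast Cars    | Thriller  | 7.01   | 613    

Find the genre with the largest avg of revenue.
SELECT genre, AVG(revenue) as val
FROM movies
GROUP BY genre
ORDER BY val DESC
LIMIT 1

Result: Thriller with avg(revenue) = 613.00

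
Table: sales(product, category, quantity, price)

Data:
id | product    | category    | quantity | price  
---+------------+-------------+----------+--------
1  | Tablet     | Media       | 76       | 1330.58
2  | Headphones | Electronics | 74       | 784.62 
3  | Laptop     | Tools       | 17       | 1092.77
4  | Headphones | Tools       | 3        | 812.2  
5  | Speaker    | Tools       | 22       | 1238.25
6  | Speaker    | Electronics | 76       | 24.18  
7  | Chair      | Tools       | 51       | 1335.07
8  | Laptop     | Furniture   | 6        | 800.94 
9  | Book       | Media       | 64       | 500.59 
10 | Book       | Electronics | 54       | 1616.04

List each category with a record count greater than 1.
SELECT category, COUNT(*) as cnt
FROM sales
GROUP BY category
HAVING COUNT(*) > 1

Result:
  Electronics: 3
  Media: 2
  Tools: 4

Note: HAVING filters groups after aggregation, WHERE filters rows before.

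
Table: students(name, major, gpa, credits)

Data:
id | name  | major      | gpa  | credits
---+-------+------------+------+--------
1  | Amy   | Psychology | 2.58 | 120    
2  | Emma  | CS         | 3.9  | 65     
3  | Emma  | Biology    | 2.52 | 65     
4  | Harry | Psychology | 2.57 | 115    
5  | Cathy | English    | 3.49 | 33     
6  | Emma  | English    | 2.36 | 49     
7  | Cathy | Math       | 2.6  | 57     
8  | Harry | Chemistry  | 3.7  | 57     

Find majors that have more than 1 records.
SELECT major, COUNT(*) as cnt
FROM students
GROUP BY major
HAVING COUNT(*) > 1

Result:
  English: 2
  Psychology: 2

Note: HAVING filters groups after aggregation, WHERE filters rows before.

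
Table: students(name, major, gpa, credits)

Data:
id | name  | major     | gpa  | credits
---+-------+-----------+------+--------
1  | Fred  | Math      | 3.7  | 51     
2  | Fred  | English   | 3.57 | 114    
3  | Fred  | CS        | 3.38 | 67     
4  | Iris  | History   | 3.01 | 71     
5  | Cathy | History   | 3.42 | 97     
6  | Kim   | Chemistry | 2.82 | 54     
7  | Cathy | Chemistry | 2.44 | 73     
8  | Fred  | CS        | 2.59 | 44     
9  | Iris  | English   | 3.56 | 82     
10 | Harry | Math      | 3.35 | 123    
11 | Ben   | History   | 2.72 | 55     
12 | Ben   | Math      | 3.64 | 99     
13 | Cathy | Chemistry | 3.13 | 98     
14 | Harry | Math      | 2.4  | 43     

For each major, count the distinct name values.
SELECT major, COUNT(DISTINCT name)
FROM students
GROUP BY major

Result:
  CS: 1 distinct
  Chemistry: 2 distinct
  English: 2 distinct
  History: 3 distinct
  Math: 3 distinct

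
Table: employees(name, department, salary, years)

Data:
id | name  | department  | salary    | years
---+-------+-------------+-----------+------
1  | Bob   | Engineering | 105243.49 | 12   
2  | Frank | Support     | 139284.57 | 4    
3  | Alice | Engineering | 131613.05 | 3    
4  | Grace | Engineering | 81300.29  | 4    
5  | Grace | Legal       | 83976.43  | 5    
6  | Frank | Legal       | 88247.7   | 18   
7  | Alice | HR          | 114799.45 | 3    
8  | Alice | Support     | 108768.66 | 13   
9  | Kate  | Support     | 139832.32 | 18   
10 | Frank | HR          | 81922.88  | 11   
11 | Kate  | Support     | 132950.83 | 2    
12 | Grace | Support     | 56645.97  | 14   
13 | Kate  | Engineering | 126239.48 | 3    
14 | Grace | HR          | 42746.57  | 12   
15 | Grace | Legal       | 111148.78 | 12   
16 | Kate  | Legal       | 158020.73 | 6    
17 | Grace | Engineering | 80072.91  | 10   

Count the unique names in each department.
SELECT department, COUNT(DISTINCT name)
FROM employees
GROUP BY department

Result:
  Engineering: 4 distinct
  HR: 3 distinct
  Legal: 3 distinct
  Support: 4 distinct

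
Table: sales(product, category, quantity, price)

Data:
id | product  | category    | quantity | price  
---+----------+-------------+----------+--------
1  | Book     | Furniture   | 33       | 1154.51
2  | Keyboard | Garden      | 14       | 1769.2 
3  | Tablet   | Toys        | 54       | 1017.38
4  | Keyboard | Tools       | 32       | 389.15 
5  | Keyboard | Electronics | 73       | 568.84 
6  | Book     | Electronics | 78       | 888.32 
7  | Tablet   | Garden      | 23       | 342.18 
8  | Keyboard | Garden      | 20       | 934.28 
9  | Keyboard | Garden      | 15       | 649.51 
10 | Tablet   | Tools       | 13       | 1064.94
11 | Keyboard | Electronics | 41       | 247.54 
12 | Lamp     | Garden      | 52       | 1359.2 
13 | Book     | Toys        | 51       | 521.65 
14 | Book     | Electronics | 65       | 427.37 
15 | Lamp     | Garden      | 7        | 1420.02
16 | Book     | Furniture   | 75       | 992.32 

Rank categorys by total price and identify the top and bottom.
SELECT category, SUM(price)
FROM sales
GROUP BY category
ORDER BY SUM(price)

All groups:
  Tools: 1454.09
  Toys: 1539.03
  Electronics: 2132.07
  Furniture: 2146.83
  Garden: 6474.39

Highest: Garden (6474.39)
Lowest: Tools (1454.09)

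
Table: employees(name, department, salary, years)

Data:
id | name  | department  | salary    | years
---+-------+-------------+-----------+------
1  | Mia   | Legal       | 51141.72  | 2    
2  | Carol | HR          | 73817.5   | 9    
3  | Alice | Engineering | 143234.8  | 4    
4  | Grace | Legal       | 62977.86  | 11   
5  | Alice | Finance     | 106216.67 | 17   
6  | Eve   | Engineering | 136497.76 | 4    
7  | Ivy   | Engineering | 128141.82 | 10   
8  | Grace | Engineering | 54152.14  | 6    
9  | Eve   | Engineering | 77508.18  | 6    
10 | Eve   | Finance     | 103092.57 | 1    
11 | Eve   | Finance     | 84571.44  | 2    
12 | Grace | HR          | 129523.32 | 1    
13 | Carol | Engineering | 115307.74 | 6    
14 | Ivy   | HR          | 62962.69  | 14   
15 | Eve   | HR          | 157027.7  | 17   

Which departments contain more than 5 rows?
SELECT department, COUNT(*) as cnt
FROM employees
GROUP BY department
HAVING COUNT(*) > 5

Result:
  Engineering: 6

Note: HAVING filters groups after aggregation, WHERE filters rows before.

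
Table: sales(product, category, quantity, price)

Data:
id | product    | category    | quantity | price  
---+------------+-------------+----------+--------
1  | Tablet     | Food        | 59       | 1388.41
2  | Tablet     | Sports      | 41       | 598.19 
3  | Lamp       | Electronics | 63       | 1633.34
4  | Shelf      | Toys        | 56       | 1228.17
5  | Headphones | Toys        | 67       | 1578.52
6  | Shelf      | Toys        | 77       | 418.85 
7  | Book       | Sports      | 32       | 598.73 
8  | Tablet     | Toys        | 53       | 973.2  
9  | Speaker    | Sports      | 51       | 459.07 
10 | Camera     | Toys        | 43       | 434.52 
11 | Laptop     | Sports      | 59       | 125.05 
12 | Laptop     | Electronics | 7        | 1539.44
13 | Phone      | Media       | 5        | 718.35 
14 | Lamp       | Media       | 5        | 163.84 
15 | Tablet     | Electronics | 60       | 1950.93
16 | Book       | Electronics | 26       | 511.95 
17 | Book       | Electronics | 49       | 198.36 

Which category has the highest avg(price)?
SELECT category, AVG(price) as val
FROM sales
GROUP BY category
ORDER BY val DESC
LIMIT 1

Result: Food with avg(price) = 1388.41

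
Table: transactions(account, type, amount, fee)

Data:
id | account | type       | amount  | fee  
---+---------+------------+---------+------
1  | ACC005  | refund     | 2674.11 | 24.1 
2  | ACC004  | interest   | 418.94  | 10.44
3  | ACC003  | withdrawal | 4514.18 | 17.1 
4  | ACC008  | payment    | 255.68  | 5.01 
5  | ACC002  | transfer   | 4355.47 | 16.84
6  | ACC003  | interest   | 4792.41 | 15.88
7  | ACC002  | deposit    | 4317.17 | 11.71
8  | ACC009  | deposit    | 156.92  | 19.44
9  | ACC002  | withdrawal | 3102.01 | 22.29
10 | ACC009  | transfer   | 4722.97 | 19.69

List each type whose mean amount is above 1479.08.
SELECT type, AVG(amount)
FROM transactions
GROUP BY type
HAVING AVG(amount) > 1479.08

Result:
  deposit: avg=2237.05
  interest: avg=2605.68
  refund: avg=2674.11
  transfer: avg=4539.22
  withdrawal: avg=3808.10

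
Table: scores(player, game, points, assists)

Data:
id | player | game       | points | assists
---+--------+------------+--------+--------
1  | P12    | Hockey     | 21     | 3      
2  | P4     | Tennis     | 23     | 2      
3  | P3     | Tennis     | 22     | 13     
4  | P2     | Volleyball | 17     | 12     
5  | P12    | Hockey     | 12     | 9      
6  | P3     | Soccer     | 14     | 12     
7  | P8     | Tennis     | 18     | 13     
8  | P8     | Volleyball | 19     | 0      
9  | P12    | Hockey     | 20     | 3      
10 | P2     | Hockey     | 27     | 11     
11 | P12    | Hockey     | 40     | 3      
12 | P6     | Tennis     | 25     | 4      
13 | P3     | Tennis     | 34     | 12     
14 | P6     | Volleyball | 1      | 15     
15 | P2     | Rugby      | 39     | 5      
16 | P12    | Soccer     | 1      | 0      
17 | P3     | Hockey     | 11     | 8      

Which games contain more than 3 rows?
SELECT game, COUNT(*) as cnt
FROM scores
GROUP BY game
HAVING COUNT(*) > 3

Result:
  Hockey: 6
  Tennis: 5

Note: HAVING filters groups after aggregation, WHERE filters rows before.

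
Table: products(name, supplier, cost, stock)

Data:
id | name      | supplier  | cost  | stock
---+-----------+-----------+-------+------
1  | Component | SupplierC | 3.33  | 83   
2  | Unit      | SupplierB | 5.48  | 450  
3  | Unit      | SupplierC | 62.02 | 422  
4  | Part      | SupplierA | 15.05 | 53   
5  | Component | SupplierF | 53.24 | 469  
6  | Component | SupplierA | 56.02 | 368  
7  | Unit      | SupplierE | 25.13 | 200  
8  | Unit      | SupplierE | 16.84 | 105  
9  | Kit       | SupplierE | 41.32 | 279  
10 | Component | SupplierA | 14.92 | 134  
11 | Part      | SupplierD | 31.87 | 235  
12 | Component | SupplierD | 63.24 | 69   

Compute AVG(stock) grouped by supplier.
SELECT supplier, AVG(stock) as result
FROM products
GROUP BY supplier

Result:
  SupplierA: 185.00
  SupplierB: 450.00
  SupplierC: 252.50
  SupplierD: 152.00
  SupplierE: 194.67
  SupplierF: 469.00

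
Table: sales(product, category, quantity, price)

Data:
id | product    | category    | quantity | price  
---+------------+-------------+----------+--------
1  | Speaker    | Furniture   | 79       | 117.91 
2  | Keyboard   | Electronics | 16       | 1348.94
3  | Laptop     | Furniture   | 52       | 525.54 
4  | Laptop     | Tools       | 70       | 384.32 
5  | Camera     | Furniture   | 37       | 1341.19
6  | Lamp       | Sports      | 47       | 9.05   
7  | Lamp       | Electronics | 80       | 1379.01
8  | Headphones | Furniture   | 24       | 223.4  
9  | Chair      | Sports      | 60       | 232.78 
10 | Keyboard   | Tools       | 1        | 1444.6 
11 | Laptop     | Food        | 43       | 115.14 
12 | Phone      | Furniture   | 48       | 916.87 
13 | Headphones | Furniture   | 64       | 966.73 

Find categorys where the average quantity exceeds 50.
SELECT category, AVG(quantity)
FROM sales
GROUP BY category
HAVING AVG(quantity) > 50

Result:
  Furniture: avg=50.67
  Sports: avg=53.50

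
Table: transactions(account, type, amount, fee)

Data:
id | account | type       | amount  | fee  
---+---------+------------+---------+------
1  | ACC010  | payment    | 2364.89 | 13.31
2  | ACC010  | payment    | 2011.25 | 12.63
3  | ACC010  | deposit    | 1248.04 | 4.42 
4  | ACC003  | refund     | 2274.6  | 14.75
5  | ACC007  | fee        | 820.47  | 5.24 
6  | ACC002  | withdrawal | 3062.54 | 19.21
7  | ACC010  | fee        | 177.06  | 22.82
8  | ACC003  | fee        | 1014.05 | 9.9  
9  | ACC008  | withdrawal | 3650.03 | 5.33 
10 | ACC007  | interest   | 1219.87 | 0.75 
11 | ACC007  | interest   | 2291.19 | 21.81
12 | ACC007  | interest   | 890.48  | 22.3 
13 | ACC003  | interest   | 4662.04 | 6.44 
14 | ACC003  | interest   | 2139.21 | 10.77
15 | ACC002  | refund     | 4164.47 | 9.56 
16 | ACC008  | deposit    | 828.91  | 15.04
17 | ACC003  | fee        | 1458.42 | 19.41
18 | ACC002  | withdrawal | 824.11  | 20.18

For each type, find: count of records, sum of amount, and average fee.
SELECT type,
       COUNT(*) as cnt,
       SUM(amount) as total_amount,
       AVG(fee) as avg_fee
FROM transactions
GROUP BY type

Result:
  deposit: 2 records, 2076.95 total amount, 9.73 avg fee
  fee: 4 records, 3470.00 total amount, 14.34 avg fee
  interest: 5 records, 11202.79 total amount, 12.41 avg fee
  payment: 2 records, 4376.14 total amount, 12.97 avg fee
  refund: 2 records, 6439.07 total amount, 12.16 avg fee
  withdrawal: 3 records, 7536.68 total amount, 14.91 avg fee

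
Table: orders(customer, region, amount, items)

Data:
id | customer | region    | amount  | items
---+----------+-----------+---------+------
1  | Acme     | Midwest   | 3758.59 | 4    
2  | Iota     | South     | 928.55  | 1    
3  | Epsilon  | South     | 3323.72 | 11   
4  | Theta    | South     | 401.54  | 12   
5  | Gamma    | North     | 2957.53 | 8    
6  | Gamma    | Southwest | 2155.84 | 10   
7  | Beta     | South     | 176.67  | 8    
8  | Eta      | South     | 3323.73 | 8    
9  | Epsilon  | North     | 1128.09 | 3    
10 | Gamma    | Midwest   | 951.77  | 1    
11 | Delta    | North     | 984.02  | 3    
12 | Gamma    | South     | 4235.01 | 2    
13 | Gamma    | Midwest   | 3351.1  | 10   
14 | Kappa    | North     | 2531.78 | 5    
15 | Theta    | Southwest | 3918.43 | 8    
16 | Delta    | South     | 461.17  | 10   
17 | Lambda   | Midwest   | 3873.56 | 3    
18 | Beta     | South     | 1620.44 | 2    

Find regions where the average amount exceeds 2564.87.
SELECT region, AVG(amount)
FROM orders
GROUP BY region
HAVING AVG(amount) > 2564.87

Result:
  Midwest: avg=2983.76
  Southwest: avg=3037.14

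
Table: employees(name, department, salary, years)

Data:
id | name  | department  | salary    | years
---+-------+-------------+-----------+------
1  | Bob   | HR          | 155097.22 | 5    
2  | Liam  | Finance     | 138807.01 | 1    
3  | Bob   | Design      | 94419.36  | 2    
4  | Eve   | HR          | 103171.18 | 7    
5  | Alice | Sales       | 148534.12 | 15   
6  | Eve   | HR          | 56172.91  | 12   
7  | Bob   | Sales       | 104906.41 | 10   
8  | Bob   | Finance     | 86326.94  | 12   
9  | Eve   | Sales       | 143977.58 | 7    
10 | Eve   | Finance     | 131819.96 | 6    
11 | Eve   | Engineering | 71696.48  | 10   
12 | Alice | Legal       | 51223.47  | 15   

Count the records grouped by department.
SELECT department, COUNT(*) as count
FROM employees
GROUP BY department

Result:
  Design: 1
  Engineering: 1
  Finance: 3
  HR: 3
  Legal: 1
  Sales: 3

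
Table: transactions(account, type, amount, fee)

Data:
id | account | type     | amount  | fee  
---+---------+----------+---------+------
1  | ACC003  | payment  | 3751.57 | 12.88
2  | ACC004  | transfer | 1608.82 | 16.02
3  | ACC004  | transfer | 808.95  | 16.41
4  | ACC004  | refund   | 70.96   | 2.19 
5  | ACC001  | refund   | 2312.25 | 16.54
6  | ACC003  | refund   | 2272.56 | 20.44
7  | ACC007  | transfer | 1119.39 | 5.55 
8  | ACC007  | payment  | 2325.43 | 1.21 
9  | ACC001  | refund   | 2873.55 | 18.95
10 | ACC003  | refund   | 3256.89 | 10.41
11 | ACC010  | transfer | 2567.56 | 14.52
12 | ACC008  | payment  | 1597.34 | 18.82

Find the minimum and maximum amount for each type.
SELECT type, MIN(amount), MAX(amount)
FROM transactions
GROUP BY type

Result:
  payment: min=1597.34, max=3751.57
  refund: min=70.96, max=3256.89
  transfer: min=808.95, max=2567.56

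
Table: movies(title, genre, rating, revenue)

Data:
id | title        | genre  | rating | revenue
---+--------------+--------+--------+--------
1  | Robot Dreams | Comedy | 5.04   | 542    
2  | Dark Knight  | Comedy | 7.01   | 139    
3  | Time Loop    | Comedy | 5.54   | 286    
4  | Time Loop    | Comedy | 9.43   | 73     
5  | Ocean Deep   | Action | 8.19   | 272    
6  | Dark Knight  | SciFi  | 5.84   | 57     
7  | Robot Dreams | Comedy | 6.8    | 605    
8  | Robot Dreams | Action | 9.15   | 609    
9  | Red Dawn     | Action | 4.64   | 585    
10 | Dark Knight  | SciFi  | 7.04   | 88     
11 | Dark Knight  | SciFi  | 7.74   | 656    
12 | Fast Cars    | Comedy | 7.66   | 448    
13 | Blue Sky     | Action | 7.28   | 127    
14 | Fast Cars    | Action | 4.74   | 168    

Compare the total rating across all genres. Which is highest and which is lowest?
SELECT genre, SUM(rating)
FROM movies
GROUP BY genre
ORDER BY SUM(rating)

All groups:
  SciFi: 20.62
  Action: 34.00
  Comedy: 41.48

Highest: Comedy (41.48)
Lowest: SciFi (20.62)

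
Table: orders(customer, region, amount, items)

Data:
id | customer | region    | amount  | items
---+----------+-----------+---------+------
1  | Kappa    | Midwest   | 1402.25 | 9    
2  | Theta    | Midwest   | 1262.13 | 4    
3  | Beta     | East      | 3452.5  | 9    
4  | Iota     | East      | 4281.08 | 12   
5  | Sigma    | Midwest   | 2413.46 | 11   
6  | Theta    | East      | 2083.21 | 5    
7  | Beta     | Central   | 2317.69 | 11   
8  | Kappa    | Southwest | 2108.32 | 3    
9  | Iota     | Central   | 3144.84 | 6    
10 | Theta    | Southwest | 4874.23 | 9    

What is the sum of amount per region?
SELECT region, SUM(amount) as result
FROM orders
GROUP BY region

Result:
  Central: 5462.53
  East: 9816.79
  Midwest: 5077.84
  Southwest: 6982.55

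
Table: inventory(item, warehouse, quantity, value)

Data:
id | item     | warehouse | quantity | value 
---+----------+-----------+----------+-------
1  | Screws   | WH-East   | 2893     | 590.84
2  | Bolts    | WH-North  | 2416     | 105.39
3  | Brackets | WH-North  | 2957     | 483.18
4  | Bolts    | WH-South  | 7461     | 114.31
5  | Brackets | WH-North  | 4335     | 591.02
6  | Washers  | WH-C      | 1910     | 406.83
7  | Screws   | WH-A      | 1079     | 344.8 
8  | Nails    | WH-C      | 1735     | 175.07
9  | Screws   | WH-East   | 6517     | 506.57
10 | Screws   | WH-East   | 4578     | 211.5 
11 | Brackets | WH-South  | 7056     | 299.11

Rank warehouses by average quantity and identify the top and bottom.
SELECT warehouse, AVG(quantity)
FROM inventory
GROUP BY warehouse
ORDER BY AVG(quantity)

All groups:
  WH-A: 1079.00
  WH-C: 1822.50
  WH-North: 3236.00
  WH-East: 4662.67
  WH-South: 7258.50

Highest: WH-South (7258.50)
Lowest: WH-A (1079.00)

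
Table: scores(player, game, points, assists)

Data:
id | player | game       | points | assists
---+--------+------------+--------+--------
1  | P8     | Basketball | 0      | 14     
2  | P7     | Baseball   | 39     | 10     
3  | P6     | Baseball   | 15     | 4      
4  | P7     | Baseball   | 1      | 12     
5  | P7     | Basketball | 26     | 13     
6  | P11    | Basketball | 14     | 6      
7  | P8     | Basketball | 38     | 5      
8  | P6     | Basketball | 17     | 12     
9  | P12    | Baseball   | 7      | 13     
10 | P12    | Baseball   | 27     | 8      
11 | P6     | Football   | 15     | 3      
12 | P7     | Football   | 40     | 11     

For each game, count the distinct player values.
SELECT game, COUNT(DISTINCT player)
FROM scores
GROUP BY game

Result:
  Baseball: 3 distinct
  Basketball: 4 distinct
  Football: 2 distinct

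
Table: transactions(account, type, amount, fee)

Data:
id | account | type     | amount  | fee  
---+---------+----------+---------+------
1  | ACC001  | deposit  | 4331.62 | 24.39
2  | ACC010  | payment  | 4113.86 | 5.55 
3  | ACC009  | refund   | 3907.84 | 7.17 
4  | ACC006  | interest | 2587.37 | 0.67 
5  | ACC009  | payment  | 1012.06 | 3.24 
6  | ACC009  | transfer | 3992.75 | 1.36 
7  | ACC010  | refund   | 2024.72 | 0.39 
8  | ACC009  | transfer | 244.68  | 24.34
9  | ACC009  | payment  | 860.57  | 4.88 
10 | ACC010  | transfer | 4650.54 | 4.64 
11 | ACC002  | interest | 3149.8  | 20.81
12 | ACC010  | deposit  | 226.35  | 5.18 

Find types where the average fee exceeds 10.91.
SELECT type, AVG(fee)
FROM transactions
GROUP BY type
HAVING AVG(fee) > 10.91

Result:
  deposit: avg=14.79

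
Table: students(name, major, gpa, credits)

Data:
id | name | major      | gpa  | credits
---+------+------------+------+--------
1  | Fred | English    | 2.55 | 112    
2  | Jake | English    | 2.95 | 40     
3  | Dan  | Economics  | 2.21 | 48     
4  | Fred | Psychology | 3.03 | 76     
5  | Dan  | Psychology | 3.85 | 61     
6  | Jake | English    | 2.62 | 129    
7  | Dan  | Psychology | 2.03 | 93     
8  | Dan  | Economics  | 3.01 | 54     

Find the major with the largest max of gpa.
SELECT major, MAX(gpa) as val
FROM students
GROUP BY major
ORDER BY val DESC
LIMIT 1

Result: Psychology with max(gpa) = 3.85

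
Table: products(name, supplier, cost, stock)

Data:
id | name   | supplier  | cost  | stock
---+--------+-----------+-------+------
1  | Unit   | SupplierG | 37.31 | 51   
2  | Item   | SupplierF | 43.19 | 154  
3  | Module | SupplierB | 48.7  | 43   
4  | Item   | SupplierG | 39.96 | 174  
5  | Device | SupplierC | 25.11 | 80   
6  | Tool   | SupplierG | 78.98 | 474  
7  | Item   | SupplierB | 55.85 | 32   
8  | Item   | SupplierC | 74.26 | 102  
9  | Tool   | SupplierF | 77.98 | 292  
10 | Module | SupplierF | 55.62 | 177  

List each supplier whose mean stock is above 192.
SELECT supplier, AVG(stock)
FROM products
GROUP BY supplier
HAVING AVG(stock) > 192

Result:
  SupplierF: avg=207.67
  SupplierG: avg=233.00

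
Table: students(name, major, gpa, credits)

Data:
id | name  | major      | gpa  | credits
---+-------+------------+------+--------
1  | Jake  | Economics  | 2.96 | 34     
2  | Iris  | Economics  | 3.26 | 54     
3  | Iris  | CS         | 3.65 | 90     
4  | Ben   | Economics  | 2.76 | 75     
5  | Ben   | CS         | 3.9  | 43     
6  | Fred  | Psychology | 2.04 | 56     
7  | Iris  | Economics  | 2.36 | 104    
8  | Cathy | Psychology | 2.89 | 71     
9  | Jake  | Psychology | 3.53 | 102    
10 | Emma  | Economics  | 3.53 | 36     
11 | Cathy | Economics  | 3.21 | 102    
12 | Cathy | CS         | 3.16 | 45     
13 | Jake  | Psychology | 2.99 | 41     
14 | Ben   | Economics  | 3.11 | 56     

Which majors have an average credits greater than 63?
SELECT major, AVG(credits)
FROM students
GROUP BY major
HAVING AVG(credits) > 63

Result:
  Economics: avg=65.86
  Psychology: avg=67.50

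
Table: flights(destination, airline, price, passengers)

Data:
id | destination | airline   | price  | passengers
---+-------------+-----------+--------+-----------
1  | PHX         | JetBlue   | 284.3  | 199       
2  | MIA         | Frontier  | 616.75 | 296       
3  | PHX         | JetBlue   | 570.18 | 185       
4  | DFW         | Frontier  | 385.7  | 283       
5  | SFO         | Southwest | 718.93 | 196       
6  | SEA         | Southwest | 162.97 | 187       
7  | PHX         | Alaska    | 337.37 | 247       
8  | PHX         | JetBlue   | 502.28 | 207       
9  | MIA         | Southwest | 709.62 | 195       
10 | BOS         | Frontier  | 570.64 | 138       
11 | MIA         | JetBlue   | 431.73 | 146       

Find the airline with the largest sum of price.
SELECT airline, SUM(price) as val
FROM flights
GROUP BY airline
ORDER BY val DESC
LIMIT 1

Result: JetBlue with sum(price) = 1788.49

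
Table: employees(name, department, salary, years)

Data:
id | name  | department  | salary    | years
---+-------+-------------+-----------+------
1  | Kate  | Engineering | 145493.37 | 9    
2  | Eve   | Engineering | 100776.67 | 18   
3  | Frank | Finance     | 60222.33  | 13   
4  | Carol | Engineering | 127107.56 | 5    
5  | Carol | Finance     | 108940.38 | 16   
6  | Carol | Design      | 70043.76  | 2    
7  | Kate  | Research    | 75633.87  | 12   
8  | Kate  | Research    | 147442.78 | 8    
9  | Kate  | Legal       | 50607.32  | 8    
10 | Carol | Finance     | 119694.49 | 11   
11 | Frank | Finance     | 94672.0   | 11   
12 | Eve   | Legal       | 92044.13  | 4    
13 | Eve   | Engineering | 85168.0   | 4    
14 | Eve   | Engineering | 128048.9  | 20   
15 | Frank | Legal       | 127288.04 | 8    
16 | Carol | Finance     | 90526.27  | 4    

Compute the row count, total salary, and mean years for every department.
SELECT department,
       COUNT(*) as cnt,
       SUM(salary) as total_salary,
       AVG(years) as avg_years
FROM employees
GROUP BY department

Result:
  Design: 1 records, 70043.76 total salary, 2.00 avg years
  Engineering: 5 records, 586594.50 total salary, 11.20 avg years
  Finance: 5 records, 474055.47 total salary, 11.00 avg years
  Legal: 3 records, 269939.49 total salary, 6.67 avg years
  Research: 2 records, 223076.65 total salary, 10.00 avg years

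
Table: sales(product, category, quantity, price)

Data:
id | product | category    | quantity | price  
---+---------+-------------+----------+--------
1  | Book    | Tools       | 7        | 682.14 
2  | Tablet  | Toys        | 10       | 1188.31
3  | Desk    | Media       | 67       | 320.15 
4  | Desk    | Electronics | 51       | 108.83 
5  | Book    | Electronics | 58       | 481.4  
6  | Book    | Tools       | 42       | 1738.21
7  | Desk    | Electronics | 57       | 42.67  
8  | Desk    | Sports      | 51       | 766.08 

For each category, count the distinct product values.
SELECT category, COUNT(DISTINCT product)
FROM sales
GROUP BY category

Result:
  Electronics: 2 distinct
  Media: 1 distinct
  Sports: 1 distinct
  Tools: 1 distinct
  Toys: 1 distinct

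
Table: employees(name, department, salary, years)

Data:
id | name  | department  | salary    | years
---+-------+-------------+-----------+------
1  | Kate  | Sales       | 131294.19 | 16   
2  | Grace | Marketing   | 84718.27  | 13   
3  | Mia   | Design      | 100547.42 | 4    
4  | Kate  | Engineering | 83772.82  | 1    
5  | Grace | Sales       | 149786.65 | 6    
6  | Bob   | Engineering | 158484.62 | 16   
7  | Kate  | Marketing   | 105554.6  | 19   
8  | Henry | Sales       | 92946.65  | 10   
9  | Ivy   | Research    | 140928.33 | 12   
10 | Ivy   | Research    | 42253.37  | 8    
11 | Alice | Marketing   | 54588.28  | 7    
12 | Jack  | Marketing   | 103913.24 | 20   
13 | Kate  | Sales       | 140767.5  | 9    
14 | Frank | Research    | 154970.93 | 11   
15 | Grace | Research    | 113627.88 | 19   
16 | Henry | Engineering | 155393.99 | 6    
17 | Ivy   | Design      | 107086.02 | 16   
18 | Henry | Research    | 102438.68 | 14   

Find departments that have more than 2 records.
SELECT department, COUNT(*) as cnt
FROM employees
GROUP BY department
HAVING COUNT(*) > 2

Result:
  Engineering: 3
  Marketing: 4
  Research: 5
  Sales: 4

Note: HAVING filters groups after aggregation, WHERE filters rows before.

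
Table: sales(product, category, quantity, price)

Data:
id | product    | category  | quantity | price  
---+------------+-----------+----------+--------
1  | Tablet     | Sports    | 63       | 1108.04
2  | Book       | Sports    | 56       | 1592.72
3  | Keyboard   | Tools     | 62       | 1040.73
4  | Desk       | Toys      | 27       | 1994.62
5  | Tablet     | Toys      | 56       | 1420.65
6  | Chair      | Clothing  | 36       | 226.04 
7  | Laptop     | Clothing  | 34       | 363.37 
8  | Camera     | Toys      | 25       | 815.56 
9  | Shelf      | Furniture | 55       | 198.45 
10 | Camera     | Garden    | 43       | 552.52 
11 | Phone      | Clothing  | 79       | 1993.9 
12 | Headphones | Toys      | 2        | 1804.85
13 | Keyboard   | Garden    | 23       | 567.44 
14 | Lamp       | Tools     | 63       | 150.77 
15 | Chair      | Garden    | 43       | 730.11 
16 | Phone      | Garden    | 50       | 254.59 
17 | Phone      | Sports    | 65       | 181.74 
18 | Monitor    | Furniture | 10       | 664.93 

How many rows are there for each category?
SELECT category, COUNT(*) as count
FROM sales
GROUP BY category

Result:
  Clothing: 3
  Furniture: 2
  Garden: 4
  Sports: 3
  Tools: 2
  Toys: 4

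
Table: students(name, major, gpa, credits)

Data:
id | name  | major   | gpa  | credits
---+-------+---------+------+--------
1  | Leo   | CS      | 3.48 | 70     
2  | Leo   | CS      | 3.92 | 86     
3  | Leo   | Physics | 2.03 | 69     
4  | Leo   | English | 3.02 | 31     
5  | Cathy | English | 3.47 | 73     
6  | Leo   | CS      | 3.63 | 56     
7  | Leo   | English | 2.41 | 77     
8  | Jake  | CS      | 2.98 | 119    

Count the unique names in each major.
SELECT major, COUNT(DISTINCT name)
FROM students
GROUP BY major

Result:
  CS: 2 distinct
  English: 2 distinct
  Physics: 1 distinct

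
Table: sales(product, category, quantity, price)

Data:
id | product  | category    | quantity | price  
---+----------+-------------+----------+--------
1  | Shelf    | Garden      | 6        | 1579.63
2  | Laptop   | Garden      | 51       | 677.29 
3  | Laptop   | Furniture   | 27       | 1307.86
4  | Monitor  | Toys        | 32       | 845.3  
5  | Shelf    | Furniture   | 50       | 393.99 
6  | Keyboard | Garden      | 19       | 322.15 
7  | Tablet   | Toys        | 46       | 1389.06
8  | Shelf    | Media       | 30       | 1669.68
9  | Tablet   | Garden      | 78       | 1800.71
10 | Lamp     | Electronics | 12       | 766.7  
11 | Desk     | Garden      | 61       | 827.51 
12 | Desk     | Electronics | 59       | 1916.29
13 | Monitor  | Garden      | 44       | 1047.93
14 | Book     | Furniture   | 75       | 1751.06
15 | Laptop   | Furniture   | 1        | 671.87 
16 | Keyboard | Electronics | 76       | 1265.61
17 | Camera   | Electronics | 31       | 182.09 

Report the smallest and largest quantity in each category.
SELECT category, MIN(quantity), MAX(quantity)
FROM sales
GROUP BY category

Result:
  Electronics: min=12, max=76
  Furniture: min=1, max=75
  Garden: min=6, max=78
  Media: min=30, max=30
  Toys: min=32, max=46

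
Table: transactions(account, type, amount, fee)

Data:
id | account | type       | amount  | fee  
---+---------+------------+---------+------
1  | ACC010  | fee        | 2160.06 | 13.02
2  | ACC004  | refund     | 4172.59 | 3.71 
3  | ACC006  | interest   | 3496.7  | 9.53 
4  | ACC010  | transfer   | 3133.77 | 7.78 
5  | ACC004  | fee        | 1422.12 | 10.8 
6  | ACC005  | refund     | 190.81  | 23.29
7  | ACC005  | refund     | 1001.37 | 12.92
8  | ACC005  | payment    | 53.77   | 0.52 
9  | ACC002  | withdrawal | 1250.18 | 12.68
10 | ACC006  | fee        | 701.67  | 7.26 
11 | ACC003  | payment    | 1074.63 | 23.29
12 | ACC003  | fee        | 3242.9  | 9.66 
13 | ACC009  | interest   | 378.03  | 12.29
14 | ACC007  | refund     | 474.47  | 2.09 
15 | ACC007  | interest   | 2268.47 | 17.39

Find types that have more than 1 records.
SELECT type, COUNT(*) as cnt
FROM transactions
GROUP BY type
HAVING COUNT(*) > 1

Result:
  fee: 4
  interest: 3
  payment: 2
  refund: 4

Note: HAVING filters groups after aggregation, WHERE filters rows before.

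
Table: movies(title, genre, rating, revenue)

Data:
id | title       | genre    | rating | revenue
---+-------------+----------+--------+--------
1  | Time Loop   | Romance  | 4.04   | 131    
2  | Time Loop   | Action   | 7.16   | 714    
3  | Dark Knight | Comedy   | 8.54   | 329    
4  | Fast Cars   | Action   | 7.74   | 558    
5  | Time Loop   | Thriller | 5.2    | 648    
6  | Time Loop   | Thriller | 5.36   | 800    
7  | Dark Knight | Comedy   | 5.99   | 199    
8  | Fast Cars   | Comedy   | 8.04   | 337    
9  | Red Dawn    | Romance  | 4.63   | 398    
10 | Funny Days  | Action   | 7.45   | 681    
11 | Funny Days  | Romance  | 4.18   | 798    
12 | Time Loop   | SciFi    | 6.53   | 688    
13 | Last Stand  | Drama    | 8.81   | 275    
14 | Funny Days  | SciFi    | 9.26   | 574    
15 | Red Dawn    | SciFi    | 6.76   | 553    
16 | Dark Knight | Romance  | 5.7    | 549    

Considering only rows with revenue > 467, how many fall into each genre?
SELECT genre, COUNT(*)
FROM movies
WHERE revenue > 467
GROUP BY genre

Note: WHERE filters rows before grouping.

Result:
  Action: 3
  Romance: 2
  SciFi: 3
  Thriller: 2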